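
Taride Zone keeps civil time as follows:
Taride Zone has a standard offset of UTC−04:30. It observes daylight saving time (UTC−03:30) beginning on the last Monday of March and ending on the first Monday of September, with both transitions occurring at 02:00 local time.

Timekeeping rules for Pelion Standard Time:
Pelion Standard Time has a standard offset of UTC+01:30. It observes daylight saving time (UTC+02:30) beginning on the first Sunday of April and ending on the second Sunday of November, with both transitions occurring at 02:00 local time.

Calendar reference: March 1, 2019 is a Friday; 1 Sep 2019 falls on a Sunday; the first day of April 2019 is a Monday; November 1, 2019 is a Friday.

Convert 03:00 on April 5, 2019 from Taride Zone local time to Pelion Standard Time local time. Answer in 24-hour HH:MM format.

08:00

1 March 2019 is a Friday, so Mondays fall on 4, 11, 18, 25; the last is March 25.
1 September 2019 is a Sunday, so the first Monday is September 2.
April 5, 2019 falls between 25 March and 2 September, so daylight saving is in effect and Taride Zone is at UTC−03:30.
03:00 Taride Zone + 3h30m = 06:30 UTC.
1 April 2019 is a Monday, so the first Sunday is April 7.
1 November 2019 is a Friday, so the first Sunday is November 3 and the second is November 10.
At the standard offset (UTC+01:30), 06:30 UTC + 1h30m = 08:00 Pelion Standard Time standard time.
Daylight saving runs 7 April – 10 November; the standard-time date in Pelion Standard Time, April 5, 2019, is outside that window, so Pelion Standard Time is on standard time at UTC+01:30.
06:30 UTC + 1h30m = 08:00 Pelion Standard Time.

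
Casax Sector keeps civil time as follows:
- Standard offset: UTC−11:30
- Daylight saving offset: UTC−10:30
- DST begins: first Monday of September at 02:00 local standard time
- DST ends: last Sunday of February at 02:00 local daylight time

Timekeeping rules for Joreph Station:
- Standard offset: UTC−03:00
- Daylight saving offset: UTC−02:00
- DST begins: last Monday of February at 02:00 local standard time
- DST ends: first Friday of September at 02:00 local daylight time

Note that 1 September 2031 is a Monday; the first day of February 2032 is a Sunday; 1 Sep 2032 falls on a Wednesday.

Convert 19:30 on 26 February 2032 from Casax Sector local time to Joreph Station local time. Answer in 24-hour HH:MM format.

1 September 2031 is a Monday, so the first Monday is September 1.
1 February 2032 is a Sunday, so Sundays fall on 1, 8, 15, 22, 29; the last is February 29.
26 February 2032 falls between 1 September 2031 and 29 February 2032, so daylight saving is in effect and Casax Sector is at UTC−10:30.
19:30 Casax Sector + 10h30m = 06:00 UTC (rolling into the next day, 27 February 2032).
1 February 2032 is a Sunday, so Mondays fall on 2, 9, 16, 23; the last is February 23.
1 September 2032 is a Wednesday, so the first Friday is September 3.
At the standard offset (UTC−03:00), 06:00 UTC − 3h = 03:00 Joreph Station standard time.
The standard-time date in Joreph Station, 27 February 2032, falls between 23 February and 3 September, so daylight saving is in effect and Joreph Station is at UTC−02:00.
06:00 UTC − 2h = 04:00 Joreph Station.

04:00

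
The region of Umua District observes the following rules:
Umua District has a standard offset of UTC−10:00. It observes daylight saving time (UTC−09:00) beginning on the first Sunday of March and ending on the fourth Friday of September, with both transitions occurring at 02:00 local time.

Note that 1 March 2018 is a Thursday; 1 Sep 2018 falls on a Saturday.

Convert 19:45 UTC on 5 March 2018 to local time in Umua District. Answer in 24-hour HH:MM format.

1 March 2018 is a Thursday, so the first Sunday is March 4.
1 September 2018 is a Saturday, so the first Friday is September 7 and the fourth is September 28.
At the standard offset (UTC−10:00), 19:45 UTC − 10h = 09:45 Umua District standard time.
Daylight saving runs 4 March – 28 September; the standard-time date in Umua District, 5 March 2018, is inside that window, so Umua District is at UTC−09:00.
19:45 UTC − 9h = 10:45 local.

10:45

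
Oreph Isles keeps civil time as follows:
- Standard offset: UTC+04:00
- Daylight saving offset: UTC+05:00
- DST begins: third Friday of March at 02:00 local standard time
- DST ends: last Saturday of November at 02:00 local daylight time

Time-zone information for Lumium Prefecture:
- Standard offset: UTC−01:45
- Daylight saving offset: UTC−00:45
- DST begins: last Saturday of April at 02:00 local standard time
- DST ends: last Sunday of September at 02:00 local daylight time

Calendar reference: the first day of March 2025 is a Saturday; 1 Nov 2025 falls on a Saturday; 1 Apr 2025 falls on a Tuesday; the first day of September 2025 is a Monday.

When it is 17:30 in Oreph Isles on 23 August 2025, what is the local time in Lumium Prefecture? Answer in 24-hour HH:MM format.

11:45

1 March 2025 is a Saturday, so the first Friday is March 7 and the third is March 21.
1 November 2025 is a Saturday, so Saturdays fall on 1, 8, 15, 22, 29; the last is November 29.
23 August 2025 lies within the daylight-saving period (21 March – 29 November), so Oreph Isles is on daylight time, UTC+05:00.
17:30 Oreph Isles − 5h = 12:30 UTC.
1 April 2025 is a Tuesday, so Saturdays fall on 5, 12, 19, 26; the last is April 26.
1 September 2025 is a Monday, so Sundays fall on 7, 14, 21, 28; the last is September 28.
At the standard offset (UTC−01:45), 12:30 UTC − 1h45m = 10:45 Lumium Prefecture standard time.
The standard-time date in Lumium Prefecture, 23 August 2025, falls between 26 April and 28 September, so daylight saving is in effect and Lumium Prefecture is at UTC−00:45.
12:30 UTC − 0h45m = 11:45 Lumium Prefecture.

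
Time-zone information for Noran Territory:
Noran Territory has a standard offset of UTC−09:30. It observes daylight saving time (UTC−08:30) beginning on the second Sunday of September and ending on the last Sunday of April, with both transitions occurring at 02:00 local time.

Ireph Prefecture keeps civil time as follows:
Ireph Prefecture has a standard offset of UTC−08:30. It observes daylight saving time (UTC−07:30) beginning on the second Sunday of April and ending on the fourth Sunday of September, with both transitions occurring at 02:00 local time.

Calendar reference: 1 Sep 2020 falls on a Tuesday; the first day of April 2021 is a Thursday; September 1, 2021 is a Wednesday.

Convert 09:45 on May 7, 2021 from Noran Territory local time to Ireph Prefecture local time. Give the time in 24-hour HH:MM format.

1 September 2020 is a Tuesday, so the first Sunday is September 6 and the second is September 13.
1 April 2021 is a Thursday, so Sundays fall on 4, 11, 18, 25; the last is April 25.
May 7, 2021 is outside the daylight-saving period (13 September 2020 – 25 April 2021), so Noran Territory is on standard time, UTC−09:30.
09:45 Noran Territory + 9h30m = 19:15 UTC.
1 April 2021 is a Thursday, so the first Sunday is April 4 and the second is April 11.
1 September 2021 is a Wednesday, so the first Sunday is September 5 and the fourth is September 26.
At the standard offset (UTC−08:30), 19:15 UTC − 8h30m = 10:45 Ireph Prefecture standard time.
Daylight saving runs 11 April – 26 September; the standard-time date in Ireph Prefecture, May 7, 2021, is inside that window, so Ireph Prefecture is at UTC−07:30.
19:15 UTC − 7h30m = 11:45 Ireph Prefecture.

11:45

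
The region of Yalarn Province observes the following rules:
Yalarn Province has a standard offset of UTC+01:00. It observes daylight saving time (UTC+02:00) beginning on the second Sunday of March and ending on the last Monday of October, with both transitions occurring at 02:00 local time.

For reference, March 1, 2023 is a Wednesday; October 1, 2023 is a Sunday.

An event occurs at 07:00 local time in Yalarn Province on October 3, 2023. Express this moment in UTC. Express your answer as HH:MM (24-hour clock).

1 March 2023 is a Wednesday, so the first Sunday is March 5 and the second is March 12.
1 October 2023 is a Sunday, so Mondays fall on 2, 9, 16, 23, 30; the last is October 30.
October 3, 2023 lies within the daylight-saving period (12 March – 30 October), so Yalarn Province is on daylight time, UTC+02:00.
07:00 local − 2h = 05:00 UTC.

05:00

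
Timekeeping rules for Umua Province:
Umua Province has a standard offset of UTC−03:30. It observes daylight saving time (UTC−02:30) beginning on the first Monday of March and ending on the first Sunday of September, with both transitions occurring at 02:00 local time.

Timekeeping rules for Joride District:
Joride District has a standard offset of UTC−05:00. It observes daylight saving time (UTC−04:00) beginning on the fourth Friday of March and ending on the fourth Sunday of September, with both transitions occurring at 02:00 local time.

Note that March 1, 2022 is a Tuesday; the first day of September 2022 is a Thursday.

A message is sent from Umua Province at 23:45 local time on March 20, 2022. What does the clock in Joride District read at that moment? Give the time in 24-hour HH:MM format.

21:15

1 March 2022 is a Tuesday, so the first Monday is March 7.
1 September 2022 is a Thursday, so the first Sunday is September 4.
March 20, 2022 falls between 7 March and 4 September, so daylight saving is in effect and Umua Province is at UTC−02:30.
23:45 Umua Province + 2h30m = 02:15 UTC (rolling into the next day, 21 March 2022).
1 March 2022 is a Tuesday, so the first Friday is March 4 and the fourth is March 25.
1 September 2022 is a Thursday, so the first Sunday is September 4 and the fourth is September 25.
At the standard offset (UTC−05:00), 02:15 UTC − 5h = 21:15 Joride District standard time (rolling into the previous day, 20 March 2022).
The standard-time date in Joride District, March 20, 2022, does not fall between 25 March and 25 September, so daylight saving is not in effect and Joride District is at UTC−05:00.
02:15 UTC − 5h = 21:15 Joride District (rolling into the previous day, 20 March 2022).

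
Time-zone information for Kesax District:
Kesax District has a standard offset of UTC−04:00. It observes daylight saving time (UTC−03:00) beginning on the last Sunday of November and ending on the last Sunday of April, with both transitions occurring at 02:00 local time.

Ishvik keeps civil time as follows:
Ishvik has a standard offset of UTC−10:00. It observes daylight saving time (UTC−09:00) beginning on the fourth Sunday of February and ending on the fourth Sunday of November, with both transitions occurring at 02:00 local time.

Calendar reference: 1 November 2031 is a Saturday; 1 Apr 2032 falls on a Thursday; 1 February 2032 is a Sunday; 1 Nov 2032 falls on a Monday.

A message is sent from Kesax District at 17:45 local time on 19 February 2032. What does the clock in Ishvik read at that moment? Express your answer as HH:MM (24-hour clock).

10:45

1 November 2031 is a Saturday, so Sundays fall on 2, 9, 16, 23, 30; the last is November 30.
1 April 2032 is a Thursday, so Sundays fall on 4, 11, 18, 25; the last is April 25.
19 February 2032 falls between 30 November 2031 and 25 April 2032, so daylight saving is in effect and Kesax District is at UTC−03:00.
17:45 Kesax District + 3h = 20:45 UTC.
1 February 2032 is a Sunday, so the first Sunday is February 1 and the fourth is February 22.
1 November 2032 is a Monday, so the first Sunday is November 7 and the fourth is November 28.
At the standard offset (UTC−10:00), 20:45 UTC − 10h = 10:45 Ishvik standard time.
The standard-time date in Ishvik, 19 February 2032, does not fall between 22 February and 28 November, so daylight saving is not in effect and Ishvik is at UTC−10:00.
20:45 UTC − 10h = 10:45 Ishvik.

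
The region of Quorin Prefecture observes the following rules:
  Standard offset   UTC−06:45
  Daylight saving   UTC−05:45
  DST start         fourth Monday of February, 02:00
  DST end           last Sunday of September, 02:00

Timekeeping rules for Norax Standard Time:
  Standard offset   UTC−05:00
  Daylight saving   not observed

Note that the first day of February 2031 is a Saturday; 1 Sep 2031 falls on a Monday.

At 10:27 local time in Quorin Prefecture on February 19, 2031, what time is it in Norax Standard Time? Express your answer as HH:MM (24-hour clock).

1 February 2031 is a Saturday, so the first Monday is February 3 and the fourth is February 24.
1 September 2031 is a Monday, so Sundays fall on 7, 14, 21, 28; the last is September 28.
Daylight saving runs 24 February – 28 September; February 19, 2031 is outside that window, so Quorin Prefecture is on standard time at UTC−06:45.
10:27 Quorin Prefecture + 6h45m = 17:12 UTC.
Norax Standard Time has no daylight saving, so its offset is UTC−05:00 year-round.
17:12 UTC − 5h = 12:12 Norax Standard Time.

12:12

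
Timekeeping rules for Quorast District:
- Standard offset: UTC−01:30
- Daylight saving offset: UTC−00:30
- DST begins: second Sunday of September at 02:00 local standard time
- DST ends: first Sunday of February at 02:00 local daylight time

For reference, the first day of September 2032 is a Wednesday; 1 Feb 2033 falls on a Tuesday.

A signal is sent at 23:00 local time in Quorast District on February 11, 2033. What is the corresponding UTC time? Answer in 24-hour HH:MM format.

00:30

1 September 2032 is a Wednesday, so the first Sunday is September 5 and the second is September 12.
1 February 2033 is a Tuesday, so the first Sunday is February 6.
Daylight saving runs 12 September 2032 – 6 February 2033; February 11, 2033 is outside that window, so Quorast District is on standard time at UTC−01:30.
23:00 local + 1h30m = 00:30 UTC (rolling into the next day, 12 February 2033).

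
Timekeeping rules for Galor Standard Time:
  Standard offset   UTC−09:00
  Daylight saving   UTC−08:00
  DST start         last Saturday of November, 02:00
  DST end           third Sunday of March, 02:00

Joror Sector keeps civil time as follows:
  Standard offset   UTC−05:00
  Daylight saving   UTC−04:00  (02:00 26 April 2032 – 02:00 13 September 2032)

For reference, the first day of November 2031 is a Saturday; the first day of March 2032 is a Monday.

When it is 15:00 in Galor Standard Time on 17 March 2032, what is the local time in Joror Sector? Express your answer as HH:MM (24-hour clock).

1 November 2031 is a Saturday, so Saturdays fall on 1, 8, 15, 22, 29; the last is November 29.
1 March 2032 is a Monday, so the first Sunday is March 7 and the third is March 21.
17 March 2032 falls between 29 November 2031 and 21 March 2032, so daylight saving is in effect and Galor Standard Time is at UTC−08:00.
15:00 Galor Standard Time + 8h = 23:00 UTC.
At the standard offset (UTC−05:00), 23:00 UTC − 5h = 18:00 Joror Sector standard time.
The standard-time date in Joror Sector, 17 March 2032, is outside the daylight-saving period (26 April – 13 September), so Joror Sector is on standard time, UTC−05:00.
23:00 UTC − 5h = 18:00 Joror Sector.

18:00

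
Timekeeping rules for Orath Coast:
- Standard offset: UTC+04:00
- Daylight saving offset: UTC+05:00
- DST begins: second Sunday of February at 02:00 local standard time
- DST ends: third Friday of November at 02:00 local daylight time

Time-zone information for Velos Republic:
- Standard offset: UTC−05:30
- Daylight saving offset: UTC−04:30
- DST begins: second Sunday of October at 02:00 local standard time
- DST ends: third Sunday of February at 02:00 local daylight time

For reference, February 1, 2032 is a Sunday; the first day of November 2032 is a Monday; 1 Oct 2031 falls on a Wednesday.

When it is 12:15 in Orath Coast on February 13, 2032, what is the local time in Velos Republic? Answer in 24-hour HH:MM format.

1 February 2032 is a Sunday, so the first Sunday is February 1 and the second is February 8.
1 November 2032 is a Monday, so the first Friday is November 5 and the third is November 19.
Daylight saving runs 8 February – 19 November; February 13, 2032 is inside that window, so Orath Coast is at UTC+05:00.
12:15 Orath Coast − 5h = 07:15 UTC.
1 October 2031 is a Wednesday, so the first Sunday is October 5 and the second is October 12.
1 February 2032 is a Sunday, so the first Sunday is February 1 and the third is February 15.
At the standard offset (UTC−05:30), 07:15 UTC − 5h30m = 01:45 Velos Republic standard time.
The standard-time date in Velos Republic, February 13, 2032, falls between 12 October 2031 and 15 February 2032, so daylight saving is in effect and Velos Republic is at UTC−04:30.
07:15 UTC − 4h30m = 02:45 Velos Republic.

02:45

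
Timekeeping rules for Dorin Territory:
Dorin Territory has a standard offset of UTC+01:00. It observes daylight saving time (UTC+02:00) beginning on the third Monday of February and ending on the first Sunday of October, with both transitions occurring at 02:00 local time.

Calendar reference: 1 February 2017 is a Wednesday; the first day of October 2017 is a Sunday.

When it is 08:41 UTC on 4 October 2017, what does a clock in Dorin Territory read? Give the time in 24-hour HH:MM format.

1 February 2017 is a Wednesday, so the first Monday is February 6 and the third is February 20.
1 October 2017 is a Sunday, so the first Sunday is October 1.
At the standard offset (UTC+01:00), 08:41 UTC + 1h = 09:41 Dorin Territory standard time.
The standard-time date in Dorin Territory, 4 October 2017, is outside the daylight-saving period (20 February – 1 October), so Dorin Territory is on standard time, UTC+01:00.
08:41 UTC + 1h = 09:41 local.

09:41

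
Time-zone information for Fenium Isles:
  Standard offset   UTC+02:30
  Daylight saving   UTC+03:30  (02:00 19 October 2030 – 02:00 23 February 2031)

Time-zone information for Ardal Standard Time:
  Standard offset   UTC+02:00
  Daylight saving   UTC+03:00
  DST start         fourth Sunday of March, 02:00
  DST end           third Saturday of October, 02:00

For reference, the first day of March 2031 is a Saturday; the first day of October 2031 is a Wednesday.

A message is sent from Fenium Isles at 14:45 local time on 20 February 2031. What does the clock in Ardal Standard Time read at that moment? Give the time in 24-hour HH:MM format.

20 February 2031 lies within the daylight-saving period (19 October 2030 – 23 February 2031), so Fenium Isles is on daylight time, UTC+03:30.
14:45 Fenium Isles − 3h30m = 11:15 UTC.
1 March 2031 is a Saturday, so the first Sunday is March 2 and the fourth is March 23.
1 October 2031 is a Wednesday, so the first Saturday is October 4 and the third is October 18.
At the standard offset (UTC+02:00), 11:15 UTC + 2h = 13:15 Ardal Standard Time standard time.
The standard-time date in Ardal Standard Time, 20 February 2031, is outside the daylight-saving period (23 March – 18 October), so Ardal Standard Time is on standard time, UTC+02:00.
11:15 UTC + 2h = 13:15 Ardal Standard Time.

13:15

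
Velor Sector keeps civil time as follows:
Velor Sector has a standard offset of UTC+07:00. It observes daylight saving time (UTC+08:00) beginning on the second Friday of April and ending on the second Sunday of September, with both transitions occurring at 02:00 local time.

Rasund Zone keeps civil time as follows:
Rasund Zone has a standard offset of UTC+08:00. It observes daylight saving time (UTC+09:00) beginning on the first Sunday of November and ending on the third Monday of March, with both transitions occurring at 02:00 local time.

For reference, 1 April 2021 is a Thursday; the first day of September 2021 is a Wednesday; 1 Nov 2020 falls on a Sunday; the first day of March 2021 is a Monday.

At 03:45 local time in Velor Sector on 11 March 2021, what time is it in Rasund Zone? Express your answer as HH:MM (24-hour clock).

05:45

1 April 2021 is a Thursday, so the first Friday is April 2 and the second is April 9.
1 September 2021 is a Wednesday, so the first Sunday is September 5 and the second is September 12.
11 March 2021 does not fall between 9 April and 12 September, so daylight saving is not in effect and Velor Sector is at UTC+07:00.
03:45 Velor Sector − 7h = 20:45 UTC (rolling into the previous day, 10 March 2021).
1 November 2020 is a Sunday, so the first Sunday is November 1.
1 March 2021 is a Monday, so the first Monday is March 1 and the third is March 15.
At the standard offset (UTC+08:00), 20:45 UTC + 8h = 04:45 Rasund Zone standard time (rolling into the next day, 11 March 2021).
The standard-time date in Rasund Zone, 11 March 2021, lies within the daylight-saving period (1 November 2020 – 15 March 2021), so Rasund Zone is on daylight time, UTC+09:00.
20:45 UTC + 9h = 05:45 Rasund Zone (rolling into the next day, 11 March 2021).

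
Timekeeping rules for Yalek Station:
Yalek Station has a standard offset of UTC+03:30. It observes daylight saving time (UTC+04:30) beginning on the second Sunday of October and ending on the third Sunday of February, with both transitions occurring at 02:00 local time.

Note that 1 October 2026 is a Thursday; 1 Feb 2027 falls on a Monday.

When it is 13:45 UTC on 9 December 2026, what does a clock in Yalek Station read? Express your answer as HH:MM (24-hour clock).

1 October 2026 is a Thursday, so the first Sunday is October 4 and the second is October 11.
1 February 2027 is a Monday, so the first Sunday is February 7 and the third is February 21.
At the standard offset (UTC+03:30), 13:45 UTC + 3h30m = 17:15 Yalek Station standard time.
The standard-time date in Yalek Station, 9 December 2026, lies within the daylight-saving period (11 October 2026 – 21 February 2027), so Yalek Station is on daylight time, UTC+04:30.
13:45 UTC + 4h30m = 18:15 local.

18:15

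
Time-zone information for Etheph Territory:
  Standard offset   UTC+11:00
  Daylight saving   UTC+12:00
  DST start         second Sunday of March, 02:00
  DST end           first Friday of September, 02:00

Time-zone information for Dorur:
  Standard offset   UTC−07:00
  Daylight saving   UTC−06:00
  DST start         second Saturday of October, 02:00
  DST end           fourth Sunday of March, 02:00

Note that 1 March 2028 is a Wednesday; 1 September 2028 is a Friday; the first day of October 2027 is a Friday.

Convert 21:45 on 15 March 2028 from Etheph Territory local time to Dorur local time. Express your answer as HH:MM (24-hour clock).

03:45

1 March 2028 is a Wednesday, so the first Sunday is March 5 and the second is March 12.
1 September 2028 is a Friday, so the first Friday is September 1.
15 March 2028 falls between 12 March and 1 September, so daylight saving is in effect and Etheph Territory is at UTC+12:00.
21:45 Etheph Territory − 12h = 09:45 UTC.
1 October 2027 is a Friday, so the first Saturday is October 2 and the second is October 9.
1 March 2028 is a Wednesday, so the first Sunday is March 5 and the fourth is March 26.
At the standard offset (UTC−07:00), 09:45 UTC − 7h = 02:45 Dorur standard time.
Daylight saving runs 9 October 2027 – 26 March 2028; the standard-time date in Dorur, 15 March 2028, is inside that window, so Dorur is at UTC−06:00.
09:45 UTC − 6h = 03:45 Dorur.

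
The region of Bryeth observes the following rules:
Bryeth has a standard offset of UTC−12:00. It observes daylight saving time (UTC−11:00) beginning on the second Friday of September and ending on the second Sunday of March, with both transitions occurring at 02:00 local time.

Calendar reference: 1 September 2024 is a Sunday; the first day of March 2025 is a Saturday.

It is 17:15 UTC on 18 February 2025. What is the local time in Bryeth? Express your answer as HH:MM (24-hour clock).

06:15

1 September 2024 is a Sunday, so the first Friday is September 6 and the second is September 13.
1 March 2025 is a Saturday, so the first Sunday is March 2 and the second is March 9.
At the standard offset (UTC−12:00), 17:15 UTC − 12h = 05:15 Bryeth standard time.
The standard-time date in Bryeth, 18 February 2025, falls between 13 September 2024 and 9 March 2025, so daylight saving is in effect and Bryeth is at UTC−11:00.
17:15 UTC − 11h = 06:15 local.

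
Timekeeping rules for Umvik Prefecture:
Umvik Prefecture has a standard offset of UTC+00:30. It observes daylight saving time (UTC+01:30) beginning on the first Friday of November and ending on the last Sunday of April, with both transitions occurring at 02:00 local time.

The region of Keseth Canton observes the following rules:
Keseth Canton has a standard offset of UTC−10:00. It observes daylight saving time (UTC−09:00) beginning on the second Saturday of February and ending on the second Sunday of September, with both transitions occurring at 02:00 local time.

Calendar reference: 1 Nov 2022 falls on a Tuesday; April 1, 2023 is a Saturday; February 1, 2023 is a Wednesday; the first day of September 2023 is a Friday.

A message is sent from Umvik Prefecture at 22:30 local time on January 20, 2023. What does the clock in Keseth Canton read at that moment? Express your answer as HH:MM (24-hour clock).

1 November 2022 is a Tuesday, so the first Friday is November 4.
1 April 2023 is a Saturday, so Sundays fall on 2, 9, 16, 23, 30; the last is April 30.
January 20, 2023 lies within the daylight-saving period (4 November 2022 – 30 April 2023), so Umvik Prefecture is on daylight time, UTC+01:30.
22:30 Umvik Prefecture − 1h30m = 21:00 UTC.
1 February 2023 is a Wednesday, so the first Saturday is February 4 and the second is February 11.
1 September 2023 is a Friday, so the first Sunday is September 3 and the second is September 10.
At the standard offset (UTC−10:00), 21:00 UTC − 10h = 11:00 Keseth Canton standard time.
Daylight saving runs 11 February – 10 September; the standard-time date in Keseth Canton, January 20, 2023, is outside that window, so Keseth Canton is on standard time at UTC−10:00.
21:00 UTC − 10h = 11:00 Keseth Canton.

11:00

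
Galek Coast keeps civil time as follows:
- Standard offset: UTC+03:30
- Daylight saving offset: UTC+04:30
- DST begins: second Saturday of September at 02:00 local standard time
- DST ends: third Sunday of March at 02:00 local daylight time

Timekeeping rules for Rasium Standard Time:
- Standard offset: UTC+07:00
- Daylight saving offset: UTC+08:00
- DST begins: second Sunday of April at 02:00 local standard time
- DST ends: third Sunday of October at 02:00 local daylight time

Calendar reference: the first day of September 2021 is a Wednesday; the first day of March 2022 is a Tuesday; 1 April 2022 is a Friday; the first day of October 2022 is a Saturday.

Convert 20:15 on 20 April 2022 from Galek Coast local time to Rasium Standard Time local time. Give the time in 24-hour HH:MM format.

00:45

1 September 2021 is a Wednesday, so the first Saturday is September 4 and the second is September 11.
1 March 2022 is a Tuesday, so the first Sunday is March 6 and the third is March 20.
20 April 2022 does not fall between 11 September 2021 and 20 March 2022, so daylight saving is not in effect and Galek Coast is at UTC+03:30.
20:15 Galek Coast − 3h30m = 16:45 UTC.
1 April 2022 is a Friday, so the first Sunday is April 3 and the second is April 10.
1 October 2022 is a Saturday, so the first Sunday is October 2 and the third is October 16.
At the standard offset (UTC+07:00), 16:45 UTC + 7h = 23:45 Rasium Standard Time standard time.
Daylight saving runs 10 April – 16 October; the standard-time date in Rasium Standard Time, 20 April 2022, is inside that window, so Rasium Standard Time is at UTC+08:00.
16:45 UTC + 8h = 00:45 Rasium Standard Time (rolling into the next day, 21 April 2022).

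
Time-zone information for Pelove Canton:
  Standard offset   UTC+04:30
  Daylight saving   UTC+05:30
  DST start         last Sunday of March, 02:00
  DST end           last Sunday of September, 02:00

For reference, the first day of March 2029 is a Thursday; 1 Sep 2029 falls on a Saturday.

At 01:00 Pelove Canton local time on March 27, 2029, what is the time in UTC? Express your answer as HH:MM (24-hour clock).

1 March 2029 is a Thursday, so Sundays fall on 4, 11, 18, 25; the last is March 25.
1 September 2029 is a Saturday, so Sundays fall on 2, 9, 16, 23, 30; the last is September 30.
Daylight saving runs 25 March – 30 September; March 27, 2029 is inside that window, so Pelove Canton is at UTC+05:30.
01:00 local − 5h30m = 19:30 UTC (rolling into the previous day, 26 March 2029).

19:30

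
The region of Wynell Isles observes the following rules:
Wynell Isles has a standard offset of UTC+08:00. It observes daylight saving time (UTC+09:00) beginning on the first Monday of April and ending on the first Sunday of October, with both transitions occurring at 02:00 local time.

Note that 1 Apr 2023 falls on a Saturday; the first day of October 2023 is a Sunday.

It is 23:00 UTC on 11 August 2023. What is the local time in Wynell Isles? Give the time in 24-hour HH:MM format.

08:00

1 April 2023 is a Saturday, so the first Monday is April 3.
1 October 2023 is a Sunday, so the first Sunday is October 1.
At the standard offset (UTC+08:00), 23:00 UTC + 8h = 07:00 Wynell Isles standard time (rolling into the next day, 12 August 2023).
The standard-time date in Wynell Isles, 12 August 2023, lies within the daylight-saving period (3 April – 1 October), so Wynell Isles is on daylight time, UTC+09:00.
23:00 UTC + 9h = 08:00 local (rolling into the next day, 12 August 2023).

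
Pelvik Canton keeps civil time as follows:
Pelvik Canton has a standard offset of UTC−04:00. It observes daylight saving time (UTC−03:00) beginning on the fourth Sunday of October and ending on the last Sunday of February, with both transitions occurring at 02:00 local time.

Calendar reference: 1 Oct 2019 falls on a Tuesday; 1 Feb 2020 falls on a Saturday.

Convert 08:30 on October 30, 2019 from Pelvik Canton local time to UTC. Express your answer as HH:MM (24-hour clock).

11:30

1 October 2019 is a Tuesday, so the first Sunday is October 6 and the fourth is October 27.
1 February 2020 is a Saturday, so Sundays fall on 2, 9, 16, 23; the last is February 23.
October 30, 2019 lies within the daylight-saving period (27 October 2019 – 23 February 2020), so Pelvik Canton is on daylight time, UTC−03:00.
08:30 local + 3h = 11:30 UTC.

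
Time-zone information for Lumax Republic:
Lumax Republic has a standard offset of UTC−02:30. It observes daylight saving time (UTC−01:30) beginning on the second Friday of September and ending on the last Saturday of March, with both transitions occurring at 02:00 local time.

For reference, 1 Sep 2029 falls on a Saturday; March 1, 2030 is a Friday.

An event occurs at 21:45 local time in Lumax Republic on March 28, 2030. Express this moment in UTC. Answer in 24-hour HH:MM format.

1 September 2029 is a Saturday, so the first Friday is September 7 and the second is September 14.
1 March 2030 is a Friday, so Saturdays fall on 2, 9, 16, 23, 30; the last is March 30.
March 28, 2030 lies within the daylight-saving period (14 September 2029 – 30 March 2030), so Lumax Republic is on daylight time, UTC−01:30.
21:45 local + 1h30m = 23:15 UTC.

23:15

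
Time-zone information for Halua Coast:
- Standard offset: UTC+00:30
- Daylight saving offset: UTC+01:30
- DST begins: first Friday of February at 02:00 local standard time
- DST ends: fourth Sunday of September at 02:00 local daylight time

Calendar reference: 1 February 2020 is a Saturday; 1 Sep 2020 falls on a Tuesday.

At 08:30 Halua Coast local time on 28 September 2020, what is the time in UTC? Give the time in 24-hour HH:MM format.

1 February 2020 is a Saturday, so the first Friday is February 7.
1 September 2020 is a Tuesday, so the first Sunday is September 6 and the fourth is September 27.
Daylight saving runs 7 February – 27 September; 28 September 2020 is outside that window, so Halua Coast is on standard time at UTC+00:30.
08:30 local − 0h30m = 08:00 UTC.

08:00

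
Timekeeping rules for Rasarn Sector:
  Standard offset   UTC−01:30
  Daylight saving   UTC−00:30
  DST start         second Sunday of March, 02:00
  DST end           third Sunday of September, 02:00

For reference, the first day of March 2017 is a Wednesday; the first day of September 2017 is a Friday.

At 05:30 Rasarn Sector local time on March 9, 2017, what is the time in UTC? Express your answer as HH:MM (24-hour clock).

07:00

1 March 2017 is a Wednesday, so the first Sunday is March 5 and the second is March 12.
1 September 2017 is a Friday, so the first Sunday is September 3 and the third is September 17.
March 9, 2017 does not fall between 12 March and 17 September, so daylight saving is not in effect and Rasarn Sector is at UTC−01:30.
05:30 local + 1h30m = 07:00 UTC.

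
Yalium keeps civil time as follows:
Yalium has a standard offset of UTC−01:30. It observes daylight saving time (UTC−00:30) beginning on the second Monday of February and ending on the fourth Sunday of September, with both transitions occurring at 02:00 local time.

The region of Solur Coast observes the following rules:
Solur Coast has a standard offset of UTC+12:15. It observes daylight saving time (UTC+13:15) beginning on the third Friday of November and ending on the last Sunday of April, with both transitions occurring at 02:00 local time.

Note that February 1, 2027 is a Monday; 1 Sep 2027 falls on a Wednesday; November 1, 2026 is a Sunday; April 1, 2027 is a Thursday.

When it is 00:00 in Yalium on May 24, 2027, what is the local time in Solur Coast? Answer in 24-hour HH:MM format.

12:45

1 February 2027 is a Monday, so the first Monday is February 1 and the second is February 8.
1 September 2027 is a Wednesday, so the first Sunday is September 5 and the fourth is September 26.
Daylight saving runs 8 February – 26 September; May 24, 2027 is inside that window, so Yalium is at UTC−00:30.
00:00 Yalium + 0h30m = 00:30 UTC.
1 November 2026 is a Sunday, so the first Friday is November 6 and the third is November 20.
1 April 2027 is a Thursday, so Sundays fall on 4, 11, 18, 25; the last is April 25.
At the standard offset (UTC+12:15), 00:30 UTC + 12h15m = 12:45 Solur Coast standard time.
Daylight saving runs 20 November 2026 – 25 April 2027; the standard-time date in Solur Coast, May 24, 2027, is outside that window, so Solur Coast is on standard time at UTC+12:15.
00:30 UTC + 12h15m = 12:45 Solur Coast.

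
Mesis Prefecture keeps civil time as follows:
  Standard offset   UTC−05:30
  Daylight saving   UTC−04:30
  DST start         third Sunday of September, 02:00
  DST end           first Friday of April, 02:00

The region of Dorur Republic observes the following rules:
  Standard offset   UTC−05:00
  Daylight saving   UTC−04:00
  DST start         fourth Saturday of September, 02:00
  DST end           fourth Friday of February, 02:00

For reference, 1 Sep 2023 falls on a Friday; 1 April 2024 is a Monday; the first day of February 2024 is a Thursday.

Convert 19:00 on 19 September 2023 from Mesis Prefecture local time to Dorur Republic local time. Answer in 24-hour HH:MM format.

1 September 2023 is a Friday, so the first Sunday is September 3 and the third is September 17.
1 April 2024 is a Monday, so the first Friday is April 5.
Daylight saving runs 17 September 2023 – 5 April 2024; 19 September 2023 is inside that window, so Mesis Prefecture is at UTC−04:30.
19:00 Mesis Prefecture + 4h30m = 23:30 UTC.
1 September 2023 is a Friday, so the first Saturday is September 2 and the fourth is September 23.
1 February 2024 is a Thursday, so the first Friday is February 2 and the fourth is February 23.
At the standard offset (UTC−05:00), 23:30 UTC − 5h = 18:30 Dorur Republic standard time.
The standard-time date in Dorur Republic, 19 September 2023, does not fall between 23 September 2023 and 23 February 2024, so daylight saving is not in effect and Dorur Republic is at UTC−05:00.
23:30 UTC − 5h = 18:30 Dorur Republic.

18:30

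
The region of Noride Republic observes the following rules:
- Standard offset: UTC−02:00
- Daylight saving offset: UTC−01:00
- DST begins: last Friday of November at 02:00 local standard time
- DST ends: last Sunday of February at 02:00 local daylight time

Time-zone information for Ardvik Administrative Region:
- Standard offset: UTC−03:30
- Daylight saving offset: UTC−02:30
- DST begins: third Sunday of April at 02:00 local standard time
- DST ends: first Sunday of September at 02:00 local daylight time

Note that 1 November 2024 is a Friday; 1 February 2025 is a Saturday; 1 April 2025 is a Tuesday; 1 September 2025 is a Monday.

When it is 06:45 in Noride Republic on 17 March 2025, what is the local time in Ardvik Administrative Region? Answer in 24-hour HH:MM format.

05:15

1 November 2024 is a Friday, so Fridays fall on 1, 8, 15, 22, 29; the last is November 29.
1 February 2025 is a Saturday, so Sundays fall on 2, 9, 16, 23; the last is February 23.
Daylight saving runs 29 November 2024 – 23 February 2025; 17 March 2025 is outside that window, so Noride Republic is on standard time at UTC−02:00.
06:45 Noride Republic + 2h = 08:45 UTC.
1 April 2025 is a Tuesday, so the first Sunday is April 6 and the third is April 20.
1 September 2025 is a Monday, so the first Sunday is September 7.
At the standard offset (UTC−03:30), 08:45 UTC − 3h30m = 05:15 Ardvik Administrative Region standard time.
The standard-time date in Ardvik Administrative Region, 17 March 2025, does not fall between 20 April and 7 September, so daylight saving is not in effect and Ardvik Administrative Region is at UTC−03:30.
08:45 UTC − 3h30m = 05:15 Ardvik Administrative Region.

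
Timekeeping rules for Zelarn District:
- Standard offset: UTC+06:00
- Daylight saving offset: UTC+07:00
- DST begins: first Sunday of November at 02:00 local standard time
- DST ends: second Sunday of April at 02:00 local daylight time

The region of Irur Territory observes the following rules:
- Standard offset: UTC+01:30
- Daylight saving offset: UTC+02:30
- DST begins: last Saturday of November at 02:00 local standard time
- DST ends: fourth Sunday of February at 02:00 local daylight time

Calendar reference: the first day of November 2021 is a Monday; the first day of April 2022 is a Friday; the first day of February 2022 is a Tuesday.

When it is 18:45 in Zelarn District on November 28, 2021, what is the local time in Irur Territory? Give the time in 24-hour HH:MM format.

1 November 2021 is a Monday, so the first Sunday is November 7.
1 April 2022 is a Friday, so the first Sunday is April 3 and the second is April 10.
Daylight saving runs 7 November 2021 – 10 April 2022; November 28, 2021 is inside that window, so Zelarn District is at UTC+07:00.
18:45 Zelarn District − 7h = 11:45 UTC.
1 November 2021 is a Monday, so Saturdays fall on 6, 13, 20, 27; the last is November 27.
1 February 2022 is a Tuesday, so the first Sunday is February 6 and the fourth is February 27.
At the standard offset (UTC+01:30), 11:45 UTC + 1h30m = 13:15 Irur Territory standard time.
Daylight saving runs 27 November 2021 – 27 February 2022; the standard-time date in Irur Territory, November 28, 2021, is inside that window, so Irur Territory is at UTC+02:30.
11:45 UTC + 2h30m = 14:15 Irur Territory.

14:15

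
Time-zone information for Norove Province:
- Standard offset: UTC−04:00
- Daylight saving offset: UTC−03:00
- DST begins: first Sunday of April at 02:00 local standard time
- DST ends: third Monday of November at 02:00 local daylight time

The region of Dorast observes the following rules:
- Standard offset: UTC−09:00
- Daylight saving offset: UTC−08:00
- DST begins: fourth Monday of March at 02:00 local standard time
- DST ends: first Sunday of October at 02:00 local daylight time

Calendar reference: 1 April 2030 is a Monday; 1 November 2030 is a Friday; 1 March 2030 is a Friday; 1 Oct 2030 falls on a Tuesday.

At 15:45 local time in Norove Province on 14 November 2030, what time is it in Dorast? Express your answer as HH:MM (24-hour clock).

09:45

1 April 2030 is a Monday, so the first Sunday is April 7.
1 November 2030 is a Friday, so the first Monday is November 4 and the third is November 18.
14 November 2030 lies within the daylight-saving period (7 April – 18 November), so Norove Province is on daylight time, UTC−03:00.
15:45 Norove Province + 3h = 18:45 UTC.
1 March 2030 is a Friday, so the first Monday is March 4 and the fourth is March 25.
1 October 2030 is a Tuesday, so the first Sunday is October 6.
At the standard offset (UTC−09:00), 18:45 UTC − 9h = 09:45 Dorast standard time.
Daylight saving runs 25 March – 6 October; the standard-time date in Dorast, 14 November 2030, is outside that window, so Dorast is on standard time at UTC−09:00.
18:45 UTC − 9h = 09:45 Dorast.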